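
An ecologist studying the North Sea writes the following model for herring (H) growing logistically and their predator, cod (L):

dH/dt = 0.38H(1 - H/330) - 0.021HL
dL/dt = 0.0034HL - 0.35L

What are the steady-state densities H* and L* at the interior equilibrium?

H* ≈ 103, L* ≈ 12.5

From dL/dt = 0 with L > 0: 0.0034H* = 0.35, so H* = 103.
Substitute into dH/dt = 0: 0.38(1 - 103/330) = 0.021L*.
The bracket is 0.688, giving L* = 0.261/0.021 = 12.5.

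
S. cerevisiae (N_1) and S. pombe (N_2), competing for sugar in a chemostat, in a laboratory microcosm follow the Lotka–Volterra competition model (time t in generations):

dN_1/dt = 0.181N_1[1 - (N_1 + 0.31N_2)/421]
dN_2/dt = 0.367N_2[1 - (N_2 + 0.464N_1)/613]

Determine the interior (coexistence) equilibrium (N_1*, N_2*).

Setting both brackets to zero gives the nullclines N_1 + 0.31N_2 = 421 and 0.464N_1 + N_2 = 613.
Substituting N_2 = 613 - 0.464N_1 into the first: N_1(1 - 0.31·0.464) = 421 - 0.31·613.
So N_1* = 231/0.856 = 270, and then N_2* = 613 - 0.464·270 = 488.

N_1* ≈ 270, N_2* ≈ 488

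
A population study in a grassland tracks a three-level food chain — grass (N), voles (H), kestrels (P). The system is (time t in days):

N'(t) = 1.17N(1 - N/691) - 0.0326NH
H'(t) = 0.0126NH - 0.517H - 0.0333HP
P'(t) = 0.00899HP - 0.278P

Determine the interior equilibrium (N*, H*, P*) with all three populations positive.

From dP/dt = 0: 0.00899H* = 0.278, so H* = 30.9.
From dN/dt = 0: 1.17(1 - N*/691) = 0.0326·30.9, giving N* = 691·(1 - 0.862) = 95.6.
From dH/dt = 0: 0.0126·95.6 - 0.517 = 0.0333P*, so P* = 0.688/0.0333 = 20.7.

N* ≈ 95.6, H* ≈ 30.9, P* ≈ 20.7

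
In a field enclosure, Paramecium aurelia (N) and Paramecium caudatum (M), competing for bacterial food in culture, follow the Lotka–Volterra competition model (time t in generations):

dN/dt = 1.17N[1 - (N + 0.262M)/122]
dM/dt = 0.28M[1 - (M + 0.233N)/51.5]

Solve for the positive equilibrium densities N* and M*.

Setting both brackets to zero gives the nullclines N + 0.262M = 122 and 0.233N + M = 51.5.
Substituting M = 51.5 - 0.233N into the first: N(1 - 0.262·0.233) = 122 - 0.262·51.5.
So N* = 109/0.939 = 116, and then M* = 51.5 - 0.233·116 = 24.6.

N* ≈ 116, M* ≈ 24.6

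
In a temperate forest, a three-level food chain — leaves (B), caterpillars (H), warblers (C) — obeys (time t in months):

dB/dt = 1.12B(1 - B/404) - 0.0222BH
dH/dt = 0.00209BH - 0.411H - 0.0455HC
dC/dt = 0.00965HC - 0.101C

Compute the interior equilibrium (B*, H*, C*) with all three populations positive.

From dC/dt = 0: 0.00965H* = 0.101, so H* = 10.5.
From dB/dt = 0: 1.12(1 - B*/404) = 0.0222·10.5, giving B* = 404·(1 - 0.207) = 320.
From dH/dt = 0: 0.00209·320 - 0.411 = 0.0455C*, so C* = 0.258/0.0455 = 5.67.

B* ≈ 320, H* ≈ 10.5, C* ≈ 5.67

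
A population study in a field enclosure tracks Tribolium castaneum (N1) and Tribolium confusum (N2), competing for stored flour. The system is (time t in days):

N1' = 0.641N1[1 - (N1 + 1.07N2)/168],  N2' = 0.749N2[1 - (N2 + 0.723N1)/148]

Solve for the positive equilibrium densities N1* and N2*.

N1* ≈ 42.6, N2* ≈ 117

Setting both brackets to zero gives the nullclines N1 + 1.07N2 = 168 and 0.723N1 + N2 = 148.
Substituting N2 = 148 - 0.723N1 into the first: N1(1 - 1.07·0.723) = 168 - 1.07·148.
So N1* = 9.64/0.226 = 42.6, and then N2* = 148 - 0.723·42.6 = 117.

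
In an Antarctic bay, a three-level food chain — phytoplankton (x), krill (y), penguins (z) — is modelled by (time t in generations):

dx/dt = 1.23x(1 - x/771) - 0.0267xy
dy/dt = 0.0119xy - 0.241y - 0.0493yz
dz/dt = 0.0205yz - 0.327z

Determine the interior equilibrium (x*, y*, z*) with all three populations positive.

x* ≈ 504, y* ≈ 16, z* ≈ 117

From dz/dt = 0: 0.0205y* = 0.327, so y* = 16.
From dx/dt = 0: 1.23(1 - x*/771) = 0.0267·16, giving x* = 771·(1 - 0.346) = 504.
From dy/dt = 0: 0.0119·504 - 0.241 = 0.0493z*, so z* = 5.76/0.0493 = 117.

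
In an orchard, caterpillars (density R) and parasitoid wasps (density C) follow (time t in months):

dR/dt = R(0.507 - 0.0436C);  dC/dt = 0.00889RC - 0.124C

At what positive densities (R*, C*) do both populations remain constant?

R* ≈ 13.9, C* ≈ 11.6

Set dC/dt = 0 with C > 0: 0.00889R - 0.124 = 0, so R* = 0.124/0.00889 = 13.9.
Set dR/dt = 0 with R > 0: 0.507 - 0.0436C = 0, so C* = 0.507/0.0436 = 11.6.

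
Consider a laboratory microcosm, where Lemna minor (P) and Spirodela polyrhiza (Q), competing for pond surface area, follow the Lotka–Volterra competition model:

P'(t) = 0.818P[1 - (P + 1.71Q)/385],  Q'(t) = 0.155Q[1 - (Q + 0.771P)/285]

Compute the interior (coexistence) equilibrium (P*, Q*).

Setting both brackets to zero gives the nullclines P + 1.71Q = 385 and 0.771P + Q = 285.
Substituting Q = 285 - 0.771P into the first: P(1 - 1.71·0.771) = 385 - 1.71·285.
So P* = -102/-0.318 = 321, and then Q* = 285 - 0.771·321 = 37.2.

P* ≈ 321, Q* ≈ 37.2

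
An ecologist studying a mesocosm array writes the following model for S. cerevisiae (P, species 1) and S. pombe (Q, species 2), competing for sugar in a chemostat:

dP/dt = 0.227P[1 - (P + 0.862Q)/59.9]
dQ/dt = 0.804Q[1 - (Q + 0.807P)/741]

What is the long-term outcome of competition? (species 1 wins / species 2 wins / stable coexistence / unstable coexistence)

species 2 excludes species 1

Compare the nullcline intercepts: K1/α12 = 59.9/0.862 = 69.5 < K2 = 741; K2/α21 = 741/0.807 = 918 > K1 = 59.9.
Since the inequalities point opposite ways, species 2 can invade but species 1 cannot.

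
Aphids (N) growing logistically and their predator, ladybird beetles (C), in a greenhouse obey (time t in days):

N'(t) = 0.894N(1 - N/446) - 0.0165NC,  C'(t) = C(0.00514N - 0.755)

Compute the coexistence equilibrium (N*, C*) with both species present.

N* ≈ 147, C* ≈ 36.3

From dC/dt = 0 with C > 0: 0.00514N* = 0.755, so N* = 147.
Substitute into dN/dt = 0: 0.894(1 - 147/446) = 0.0165C*.
The bracket is 0.671, giving C* = 0.6/0.0165 = 36.3.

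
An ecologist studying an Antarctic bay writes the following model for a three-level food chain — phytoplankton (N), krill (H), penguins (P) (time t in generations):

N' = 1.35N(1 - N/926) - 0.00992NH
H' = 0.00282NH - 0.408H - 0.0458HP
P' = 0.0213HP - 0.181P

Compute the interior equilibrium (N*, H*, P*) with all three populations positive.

From dP/dt = 0: 0.0213H* = 0.181, so H* = 8.5.
From dN/dt = 0: 1.35(1 - N*/926) = 0.00992·8.5, giving N* = 926·(1 - 0.0624) = 868.
From dH/dt = 0: 0.00282·868 - 0.408 = 0.0458P*, so P* = 2.04/0.0458 = 44.5.

N* ≈ 868, H* ≈ 8.5, P* ≈ 44.5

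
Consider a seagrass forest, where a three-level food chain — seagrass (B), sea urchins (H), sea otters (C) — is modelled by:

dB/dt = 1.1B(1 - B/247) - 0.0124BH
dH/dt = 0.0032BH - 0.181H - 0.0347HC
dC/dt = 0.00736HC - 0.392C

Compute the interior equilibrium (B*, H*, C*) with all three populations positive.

B* ≈ 98.7, H* ≈ 53.3, C* ≈ 3.89

From dC/dt = 0: 0.00736H* = 0.392, so H* = 53.3.
From dB/dt = 0: 1.1(1 - B*/247) = 0.0124·53.3, giving B* = 247·(1 - 0.6) = 98.7.
From dH/dt = 0: 0.0032·98.7 - 0.181 = 0.0347C*, so C* = 0.135/0.0347 = 3.89.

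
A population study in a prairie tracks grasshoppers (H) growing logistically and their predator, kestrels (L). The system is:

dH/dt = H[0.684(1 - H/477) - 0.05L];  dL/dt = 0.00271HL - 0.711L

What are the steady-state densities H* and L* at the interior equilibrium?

H* ≈ 262, L* ≈ 6.16

From dL/dt = 0 with L > 0: 0.00271H* = 0.711, so H* = 262.
Substitute into dH/dt = 0: 0.684(1 - 262/477) = 0.05L*.
The bracket is 0.45, giving L* = 0.308/0.05 = 6.16.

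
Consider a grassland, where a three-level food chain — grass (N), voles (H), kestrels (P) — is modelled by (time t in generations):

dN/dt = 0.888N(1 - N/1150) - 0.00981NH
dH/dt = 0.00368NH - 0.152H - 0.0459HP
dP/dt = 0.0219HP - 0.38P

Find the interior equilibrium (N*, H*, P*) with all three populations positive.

From dP/dt = 0: 0.0219H* = 0.38, so H* = 17.4.
From dN/dt = 0: 0.888(1 - N*/1150) = 0.00981·17.4, giving N* = 1150·(1 - 0.192) = 930.
From dH/dt = 0: 0.00368·930 - 0.152 = 0.0459P*, so P* = 3.27/0.0459 = 71.2.

N* ≈ 930, H* ≈ 17.4, P* ≈ 71.2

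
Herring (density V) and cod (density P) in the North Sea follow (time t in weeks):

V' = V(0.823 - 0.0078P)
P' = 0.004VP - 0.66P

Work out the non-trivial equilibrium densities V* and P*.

V* ≈ 165, P* ≈ 106

Set dP/dt = 0 with P > 0: 0.004V - 0.66 = 0, so V* = 0.66/0.004 = 165.
Set dV/dt = 0 with V > 0: 0.823 - 0.0078P = 0, so P* = 0.823/0.0078 = 106.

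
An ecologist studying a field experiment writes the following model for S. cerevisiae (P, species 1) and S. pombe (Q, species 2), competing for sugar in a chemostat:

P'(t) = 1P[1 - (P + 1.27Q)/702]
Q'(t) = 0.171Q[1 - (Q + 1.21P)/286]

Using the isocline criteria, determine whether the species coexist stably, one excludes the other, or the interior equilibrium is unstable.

species 1 excludes species 2

Compare the nullcline intercepts: K1/α12 = 702/1.27 = 553 > K2 = 286; K2/α21 = 286/1.21 = 236 < K1 = 702.
Since the inequalities point opposite ways, species 1 can invade but species 2 cannot.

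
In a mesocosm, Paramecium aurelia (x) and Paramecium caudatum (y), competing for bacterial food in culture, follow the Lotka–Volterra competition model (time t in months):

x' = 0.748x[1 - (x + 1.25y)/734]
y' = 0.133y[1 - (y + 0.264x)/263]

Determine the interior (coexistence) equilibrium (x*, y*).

x* ≈ 605, y* ≈ 103

Setting both brackets to zero gives the nullclines x + 1.25y = 734 and 0.264x + y = 263.
Substituting y = 263 - 0.264x into the first: x(1 - 1.25·0.264) = 734 - 1.25·263.
So x* = 405/0.67 = 605, and then y* = 263 - 0.264·605 = 103.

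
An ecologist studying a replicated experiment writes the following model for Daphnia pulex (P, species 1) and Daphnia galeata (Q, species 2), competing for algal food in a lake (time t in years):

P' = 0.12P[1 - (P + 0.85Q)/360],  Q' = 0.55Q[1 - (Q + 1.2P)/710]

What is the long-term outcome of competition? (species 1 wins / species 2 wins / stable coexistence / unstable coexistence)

Compare the nullcline intercepts: K1/α12 = 360/0.85 = 424 < K2 = 710; K2/α21 = 710/1.2 = 592 > K1 = 360.
Since the inequalities point opposite ways, species 2 can invade but species 1 cannot.

species 2 excludes species 1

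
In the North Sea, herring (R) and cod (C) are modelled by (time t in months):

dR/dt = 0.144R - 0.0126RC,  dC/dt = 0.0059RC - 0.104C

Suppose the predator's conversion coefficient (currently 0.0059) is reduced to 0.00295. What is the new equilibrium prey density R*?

At the interior fixed point, setting dC/dt = 0 with C > 0 fixes R* = (predator death rate)/(RC coefficient) — independent of the other coefficients.
With the change, R* = 0.104/0.00295 = 35.3; it rises from 17.6.

R* ≈ 35.3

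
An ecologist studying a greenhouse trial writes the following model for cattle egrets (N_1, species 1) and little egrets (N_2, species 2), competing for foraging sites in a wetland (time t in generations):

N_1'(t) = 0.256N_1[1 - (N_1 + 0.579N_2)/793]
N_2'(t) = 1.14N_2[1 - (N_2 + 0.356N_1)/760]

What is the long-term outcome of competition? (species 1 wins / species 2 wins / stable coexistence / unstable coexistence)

Compare the nullcline intercepts: K1/α12 = 793/0.579 = 1370 > K2 = 760; K2/α21 = 760/0.356 = 2130 > K1 = 793.
Since both inequalities hold, each species can invade when rare, so the interior equilibrium is stable.

stable coexistence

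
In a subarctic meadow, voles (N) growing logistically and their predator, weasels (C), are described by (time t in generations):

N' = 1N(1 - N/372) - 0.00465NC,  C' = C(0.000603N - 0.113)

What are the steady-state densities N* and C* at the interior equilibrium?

N* ≈ 187, C* ≈ 107

From dC/dt = 0 with C > 0: 0.000603N* = 0.113, so N* = 187.
Substitute into dN/dt = 0: 1(1 - 187/372) = 0.00465C*.
The bracket is 0.496, giving C* = 0.496/0.00465 = 107.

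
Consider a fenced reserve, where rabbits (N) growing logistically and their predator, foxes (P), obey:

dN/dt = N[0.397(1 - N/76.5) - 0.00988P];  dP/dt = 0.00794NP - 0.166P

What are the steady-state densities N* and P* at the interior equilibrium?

From dP/dt = 0 with P > 0: 0.00794N* = 0.166, so N* = 20.9.
Substitute into dN/dt = 0: 0.397(1 - 20.9/76.5) = 0.00988P*.
The bracket is 0.727, giving P* = 0.289/0.00988 = 29.2.

N* ≈ 20.9, P* ≈ 29.2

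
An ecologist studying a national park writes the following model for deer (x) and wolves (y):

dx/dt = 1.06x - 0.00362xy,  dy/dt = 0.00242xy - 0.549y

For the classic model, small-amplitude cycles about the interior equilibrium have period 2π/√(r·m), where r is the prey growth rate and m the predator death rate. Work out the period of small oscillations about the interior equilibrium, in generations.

T ≈ 8.24 generations

Here r = 1.06 and m = 0.549, so r·m = 0.582.
ω = √0.582 = 0.763 per generation, hence T = 2π/ω ≈ 8.24 generations.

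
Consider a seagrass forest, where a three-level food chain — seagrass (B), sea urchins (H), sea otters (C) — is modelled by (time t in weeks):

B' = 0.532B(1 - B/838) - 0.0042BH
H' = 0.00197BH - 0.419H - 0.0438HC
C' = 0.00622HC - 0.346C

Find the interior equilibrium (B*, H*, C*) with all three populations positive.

B* ≈ 470, H* ≈ 55.6, C* ≈ 11.6

From dC/dt = 0: 0.00622H* = 0.346, so H* = 55.6.
From dB/dt = 0: 0.532(1 - B*/838) = 0.0042·55.6, giving B* = 838·(1 - 0.439) = 470.
From dH/dt = 0: 0.00197·470 - 0.419 = 0.0438C*, so C* = 0.507/0.0438 = 11.6.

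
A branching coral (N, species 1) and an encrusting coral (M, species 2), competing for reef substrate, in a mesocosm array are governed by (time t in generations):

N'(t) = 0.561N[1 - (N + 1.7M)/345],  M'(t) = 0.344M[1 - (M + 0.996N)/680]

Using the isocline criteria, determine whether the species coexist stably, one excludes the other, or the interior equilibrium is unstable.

species 2 excludes species 1

Compare the nullcline intercepts: K1/α12 = 345/1.7 = 203 < K2 = 680; K2/α21 = 680/0.996 = 683 > K1 = 345.
Since the inequalities point opposite ways, species 2 can invade but species 1 cannot.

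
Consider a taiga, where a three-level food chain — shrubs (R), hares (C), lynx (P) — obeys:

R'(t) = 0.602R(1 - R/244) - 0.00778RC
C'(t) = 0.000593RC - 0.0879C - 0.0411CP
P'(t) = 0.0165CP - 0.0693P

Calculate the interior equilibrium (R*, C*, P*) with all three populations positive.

R* ≈ 231, C* ≈ 4.2, P* ≈ 1.19

From dP/dt = 0: 0.0165C* = 0.0693, so C* = 4.2.
From dR/dt = 0: 0.602(1 - R*/244) = 0.00778·4.2, giving R* = 244·(1 - 0.0543) = 231.
From dC/dt = 0: 0.000593·231 - 0.0879 = 0.0411P*, so P* = 0.0489/0.0411 = 1.19.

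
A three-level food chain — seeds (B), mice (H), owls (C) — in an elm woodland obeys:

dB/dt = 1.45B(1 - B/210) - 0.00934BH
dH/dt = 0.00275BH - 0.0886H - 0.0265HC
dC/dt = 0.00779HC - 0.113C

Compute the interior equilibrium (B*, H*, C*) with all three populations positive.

From dC/dt = 0: 0.00779H* = 0.113, so H* = 14.5.
From dB/dt = 0: 1.45(1 - B*/210) = 0.00934·14.5, giving B* = 210·(1 - 0.0934) = 190.
From dH/dt = 0: 0.00275·190 - 0.0886 = 0.0265C*, so C* = 0.435/0.0265 = 16.4.

B* ≈ 190, H* ≈ 14.5, C* ≈ 16.4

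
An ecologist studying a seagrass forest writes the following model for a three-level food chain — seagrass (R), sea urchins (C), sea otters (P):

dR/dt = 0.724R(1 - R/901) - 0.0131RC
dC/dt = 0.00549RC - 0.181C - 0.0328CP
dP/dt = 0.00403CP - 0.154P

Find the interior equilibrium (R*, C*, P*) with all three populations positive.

R* ≈ 278, C* ≈ 38.2, P* ≈ 41

From dP/dt = 0: 0.00403C* = 0.154, so C* = 38.2.
From dR/dt = 0: 0.724(1 - R*/901) = 0.0131·38.2, giving R* = 901·(1 - 0.691) = 278.
From dC/dt = 0: 0.00549·278 - 0.181 = 0.0328P*, so P* = 1.35/0.0328 = 41.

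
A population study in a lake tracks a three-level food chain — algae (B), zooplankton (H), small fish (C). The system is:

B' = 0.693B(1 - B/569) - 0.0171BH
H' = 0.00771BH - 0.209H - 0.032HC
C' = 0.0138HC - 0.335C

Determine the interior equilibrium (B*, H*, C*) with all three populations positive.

B* ≈ 228, H* ≈ 24.3, C* ≈ 48.4

From dC/dt = 0: 0.0138H* = 0.335, so H* = 24.3.
From dB/dt = 0: 0.693(1 - B*/569) = 0.0171·24.3, giving B* = 569·(1 - 0.599) = 228.
From dH/dt = 0: 0.00771·228 - 0.209 = 0.032C*, so C* = 1.55/0.032 = 48.4.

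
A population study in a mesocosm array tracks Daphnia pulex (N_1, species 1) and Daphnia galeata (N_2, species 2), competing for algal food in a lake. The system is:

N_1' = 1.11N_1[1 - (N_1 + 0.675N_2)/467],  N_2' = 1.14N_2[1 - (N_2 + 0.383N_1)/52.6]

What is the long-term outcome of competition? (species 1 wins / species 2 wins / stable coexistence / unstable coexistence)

species 1 excludes species 2

Compare the nullcline intercepts: K1/α12 = 467/0.675 = 692 > K2 = 52.6; K2/α21 = 52.6/0.383 = 137 < K1 = 467.
Since the inequalities point opposite ways, species 1 can invade but species 2 cannot.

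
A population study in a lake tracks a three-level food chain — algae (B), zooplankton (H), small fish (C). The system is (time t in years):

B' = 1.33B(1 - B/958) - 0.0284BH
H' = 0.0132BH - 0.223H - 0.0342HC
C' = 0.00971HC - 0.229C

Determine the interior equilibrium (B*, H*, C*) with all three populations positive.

From dC/dt = 0: 0.00971H* = 0.229, so H* = 23.6.
From dB/dt = 0: 1.33(1 - B*/958) = 0.0284·23.6, giving B* = 958·(1 - 0.504) = 476.
From dH/dt = 0: 0.0132·476 - 0.223 = 0.0342C*, so C* = 6.05/0.0342 = 177.

B* ≈ 476, H* ≈ 23.6, C* ≈ 177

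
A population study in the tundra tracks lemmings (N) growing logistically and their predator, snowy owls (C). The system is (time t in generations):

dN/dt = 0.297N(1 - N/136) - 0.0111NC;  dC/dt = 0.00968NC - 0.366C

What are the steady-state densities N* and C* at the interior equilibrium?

From dC/dt = 0 with C > 0: 0.00968N* = 0.366, so N* = 37.8.
Substitute into dN/dt = 0: 0.297(1 - 37.8/136) = 0.0111C*.
The bracket is 0.722, giving C* = 0.214/0.0111 = 19.3.

N* ≈ 37.8, C* ≈ 19.3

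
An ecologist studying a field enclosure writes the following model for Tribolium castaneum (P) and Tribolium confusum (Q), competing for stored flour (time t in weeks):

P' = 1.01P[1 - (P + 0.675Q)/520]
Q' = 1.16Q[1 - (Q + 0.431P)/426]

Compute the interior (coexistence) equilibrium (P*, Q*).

Setting both brackets to zero gives the nullclines P + 0.675Q = 520 and 0.431P + Q = 426.
Substituting Q = 426 - 0.431P into the first: P(1 - 0.675·0.431) = 520 - 0.675·426.
So P* = 232/0.709 = 328, and then Q* = 426 - 0.431·328 = 285.

P* ≈ 328, Q* ≈ 285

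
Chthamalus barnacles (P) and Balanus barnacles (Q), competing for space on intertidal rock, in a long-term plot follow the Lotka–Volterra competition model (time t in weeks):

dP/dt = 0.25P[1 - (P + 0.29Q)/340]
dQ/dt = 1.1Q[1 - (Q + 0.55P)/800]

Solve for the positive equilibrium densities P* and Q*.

P* ≈ 128, Q* ≈ 729

Setting both brackets to zero gives the nullclines P + 0.29Q = 340 and 0.55P + Q = 800.
Substituting Q = 800 - 0.55P into the first: P(1 - 0.29·0.55) = 340 - 0.29·800.
So P* = 108/0.841 = 128, and then Q* = 800 - 0.55·128 = 729.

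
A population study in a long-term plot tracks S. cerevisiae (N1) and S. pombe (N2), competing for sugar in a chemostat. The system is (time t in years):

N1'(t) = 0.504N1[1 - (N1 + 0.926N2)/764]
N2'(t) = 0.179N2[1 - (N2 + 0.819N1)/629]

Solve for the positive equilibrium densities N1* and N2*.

Setting both brackets to zero gives the nullclines N1 + 0.926N2 = 764 and 0.819N1 + N2 = 629.
Substituting N2 = 629 - 0.819N1 into the first: N1(1 - 0.926·0.819) = 764 - 0.926·629.
So N1* = 182/0.242 = 751, and then N2* = 629 - 0.819·751 = 13.6.

N1* ≈ 751, N2* ≈ 13.6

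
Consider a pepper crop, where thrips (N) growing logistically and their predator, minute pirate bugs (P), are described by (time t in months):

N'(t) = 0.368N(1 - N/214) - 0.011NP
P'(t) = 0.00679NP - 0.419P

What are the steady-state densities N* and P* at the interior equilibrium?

From dP/dt = 0 with P > 0: 0.00679N* = 0.419, so N* = 61.7.
Substitute into dN/dt = 0: 0.368(1 - 61.7/214) = 0.011P*.
The bracket is 0.712, giving P* = 0.262/0.011 = 23.8.

N* ≈ 61.7, P* ≈ 23.8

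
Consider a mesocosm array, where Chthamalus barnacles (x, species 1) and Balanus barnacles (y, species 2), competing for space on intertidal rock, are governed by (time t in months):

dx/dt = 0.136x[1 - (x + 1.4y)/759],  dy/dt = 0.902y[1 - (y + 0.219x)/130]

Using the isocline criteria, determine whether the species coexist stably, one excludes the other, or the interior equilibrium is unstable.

species 1 excludes species 2

Compare the nullcline intercepts: K1/α12 = 759/1.4 = 542 > K2 = 130; K2/α21 = 130/0.219 = 594 < K1 = 759.
Since the inequalities point opposite ways, species 1 can invade but species 2 cannot.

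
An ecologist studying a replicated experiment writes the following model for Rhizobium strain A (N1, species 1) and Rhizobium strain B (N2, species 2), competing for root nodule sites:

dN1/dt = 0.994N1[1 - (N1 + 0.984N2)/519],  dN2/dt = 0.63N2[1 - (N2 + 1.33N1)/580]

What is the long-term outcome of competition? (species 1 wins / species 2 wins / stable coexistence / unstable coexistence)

unstable coexistence (outcome depends on initial conditions)

Compare the nullcline intercepts: K1/α12 = 519/0.984 = 527 < K2 = 580; K2/α21 = 580/1.33 = 436 < K1 = 519.
Since both are reversed, neither can invade when rare; the interior point is a saddle.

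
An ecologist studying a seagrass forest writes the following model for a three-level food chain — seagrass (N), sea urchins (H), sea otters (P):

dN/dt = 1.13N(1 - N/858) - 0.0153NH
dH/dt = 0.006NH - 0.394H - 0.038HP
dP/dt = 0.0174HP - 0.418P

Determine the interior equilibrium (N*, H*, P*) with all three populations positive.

From dP/dt = 0: 0.0174H* = 0.418, so H* = 24.
From dN/dt = 0: 1.13(1 - N*/858) = 0.0153·24, giving N* = 858·(1 - 0.325) = 579.
From dH/dt = 0: 0.006·579 - 0.394 = 0.038P*, so P* = 3.08/0.038 = 81.

N* ≈ 579, H* ≈ 24, P* ≈ 81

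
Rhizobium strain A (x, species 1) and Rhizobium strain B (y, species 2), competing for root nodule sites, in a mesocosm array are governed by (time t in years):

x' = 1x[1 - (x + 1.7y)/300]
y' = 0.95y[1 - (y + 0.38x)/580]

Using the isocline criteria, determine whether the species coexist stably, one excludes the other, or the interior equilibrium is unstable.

Compare the nullcline intercepts: K1/α12 = 300/1.7 = 176 < K2 = 580; K2/α21 = 580/0.38 = 1530 > K1 = 300.
Since the inequalities point opposite ways, species 2 can invade but species 1 cannot.

species 2 excludes species 1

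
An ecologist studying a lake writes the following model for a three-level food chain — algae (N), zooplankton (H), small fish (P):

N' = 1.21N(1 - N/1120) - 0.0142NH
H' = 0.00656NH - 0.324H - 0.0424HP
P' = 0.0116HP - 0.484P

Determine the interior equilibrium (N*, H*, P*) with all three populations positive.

From dP/dt = 0: 0.0116H* = 0.484, so H* = 41.7.
From dN/dt = 0: 1.21(1 - N*/1120) = 0.0142·41.7, giving N* = 1120·(1 - 0.49) = 572.
From dH/dt = 0: 0.00656·572 - 0.324 = 0.0424P*, so P* = 3.43/0.0424 = 80.8.

N* ≈ 572, H* ≈ 41.7, P* ≈ 80.8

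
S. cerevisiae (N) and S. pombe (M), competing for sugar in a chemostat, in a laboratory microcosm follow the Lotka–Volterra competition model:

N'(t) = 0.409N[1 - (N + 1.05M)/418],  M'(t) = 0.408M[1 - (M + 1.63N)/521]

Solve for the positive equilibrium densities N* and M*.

N* ≈ 181, M* ≈ 225

Setting both brackets to zero gives the nullclines N + 1.05M = 418 and 1.63N + M = 521.
Substituting M = 521 - 1.63N into the first: N(1 - 1.05·1.63) = 418 - 1.05·521.
So N* = -129/-0.712 = 181, and then M* = 521 - 1.63·181 = 225.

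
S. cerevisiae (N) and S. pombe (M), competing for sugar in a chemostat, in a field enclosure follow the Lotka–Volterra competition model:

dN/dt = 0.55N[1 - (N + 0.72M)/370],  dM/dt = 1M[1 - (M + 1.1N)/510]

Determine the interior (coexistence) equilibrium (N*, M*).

Setting both brackets to zero gives the nullclines N + 0.72M = 370 and 1.1N + M = 510.
Substituting M = 510 - 1.1N into the first: N(1 - 0.72·1.1) = 370 - 0.72·510.
So N* = 2.8/0.208 = 13.5, and then M* = 510 - 1.1·13.5 = 495.

N* ≈ 13.5, M* ≈ 495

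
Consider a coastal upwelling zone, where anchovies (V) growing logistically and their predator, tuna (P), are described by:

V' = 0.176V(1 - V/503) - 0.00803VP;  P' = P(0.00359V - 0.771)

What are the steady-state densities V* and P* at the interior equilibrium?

V* ≈ 215, P* ≈ 12.6

From dP/dt = 0 with P > 0: 0.00359V* = 0.771, so V* = 215.
Substitute into dV/dt = 0: 0.176(1 - 215/503) = 0.00803P*.
The bracket is 0.573, giving P* = 0.101/0.00803 = 12.6.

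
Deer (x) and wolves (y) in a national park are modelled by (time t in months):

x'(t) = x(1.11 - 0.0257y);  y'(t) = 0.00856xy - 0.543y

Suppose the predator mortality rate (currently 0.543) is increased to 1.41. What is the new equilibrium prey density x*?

x* ≈ 165

At the interior fixed point, setting dy/dt = 0 with y > 0 fixes x* = (predator death rate)/(xy coefficient) — independent of the other coefficients.
With the change, x* = 1.41/0.00856 = 165; it rises from 63.4.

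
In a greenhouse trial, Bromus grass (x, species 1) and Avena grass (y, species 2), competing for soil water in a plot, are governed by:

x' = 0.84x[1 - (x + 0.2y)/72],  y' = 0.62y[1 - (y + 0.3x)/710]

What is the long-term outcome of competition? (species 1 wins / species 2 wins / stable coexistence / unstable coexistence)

species 2 excludes species 1

Compare the nullcline intercepts: K1/α12 = 72/0.2 = 360 < K2 = 710; K2/α21 = 710/0.3 = 2370 > K1 = 72.
Since the inequalities point opposite ways, species 2 can invade but species 1 cannot.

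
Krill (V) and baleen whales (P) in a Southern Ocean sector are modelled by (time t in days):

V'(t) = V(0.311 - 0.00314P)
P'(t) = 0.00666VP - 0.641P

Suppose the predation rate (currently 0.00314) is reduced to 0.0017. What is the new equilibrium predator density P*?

P* ≈ 183

At the interior fixed point, setting dV/dt = 0 with V > 0 fixes P* = (prey growth rate)/(VP coefficient) — independent of the other coefficients.
With the change, P* = 0.311/0.0017 = 183; it rises from 99.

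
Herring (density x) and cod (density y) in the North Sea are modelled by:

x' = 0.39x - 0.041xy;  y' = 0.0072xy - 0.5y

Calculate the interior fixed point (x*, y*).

Set dy/dt = 0 with y > 0: 0.0072x - 0.5 = 0, so x* = 0.5/0.0072 = 69.4.
Set dx/dt = 0 with x > 0: 0.39 - 0.041y = 0, so y* = 0.39/0.041 = 9.51.

x* ≈ 69.4, y* ≈ 9.51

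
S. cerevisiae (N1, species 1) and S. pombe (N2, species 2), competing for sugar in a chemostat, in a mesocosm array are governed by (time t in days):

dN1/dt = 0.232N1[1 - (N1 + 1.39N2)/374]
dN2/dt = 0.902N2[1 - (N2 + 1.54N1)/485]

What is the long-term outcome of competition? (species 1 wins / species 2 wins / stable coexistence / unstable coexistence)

Compare the nullcline intercepts: K1/α12 = 374/1.39 = 269 < K2 = 485; K2/α21 = 485/1.54 = 315 < K1 = 374.
Since both are reversed, neither can invade when rare; the interior point is a saddle.

unstable coexistence (outcome depends on initial conditions)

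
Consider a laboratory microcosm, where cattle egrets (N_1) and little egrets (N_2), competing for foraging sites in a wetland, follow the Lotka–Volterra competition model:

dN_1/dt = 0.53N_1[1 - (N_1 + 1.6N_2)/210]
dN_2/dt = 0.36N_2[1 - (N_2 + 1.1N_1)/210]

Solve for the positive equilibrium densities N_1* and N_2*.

N_1* ≈ 166, N_2* ≈ 27.6

Setting both brackets to zero gives the nullclines N_1 + 1.6N_2 = 210 and 1.1N_1 + N_2 = 210.
Substituting N_2 = 210 - 1.1N_1 into the first: N_1(1 - 1.6·1.1) = 210 - 1.6·210.
So N_1* = -126/-0.76 = 166, and then N_2* = 210 - 1.1·166 = 27.6.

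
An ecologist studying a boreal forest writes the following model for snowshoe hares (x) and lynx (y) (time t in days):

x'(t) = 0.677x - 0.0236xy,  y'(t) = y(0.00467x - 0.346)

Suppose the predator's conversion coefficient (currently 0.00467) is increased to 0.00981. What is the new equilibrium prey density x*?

x* ≈ 35.3

At the interior fixed point, setting dy/dt = 0 with y > 0 fixes x* = (predator death rate)/(xy coefficient) — independent of the other coefficients.
With the change, x* = 0.346/0.00981 = 35.3; it falls from 74.1.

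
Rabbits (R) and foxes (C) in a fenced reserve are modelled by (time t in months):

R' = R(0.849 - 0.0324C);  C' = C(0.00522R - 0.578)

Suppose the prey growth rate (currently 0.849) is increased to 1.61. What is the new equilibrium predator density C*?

At the interior fixed point, setting dR/dt = 0 with R > 0 fixes C* = (prey growth rate)/(RC coefficient) — independent of the other coefficients.
With the change, C* = 1.61/0.0324 = 49.7; it rises from 26.2.

C* ≈ 49.7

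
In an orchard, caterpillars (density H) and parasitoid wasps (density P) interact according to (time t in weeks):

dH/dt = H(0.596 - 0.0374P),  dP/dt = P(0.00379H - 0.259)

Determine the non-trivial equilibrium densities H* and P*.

Set dP/dt = 0 with P > 0: 0.00379H - 0.259 = 0, so H* = 0.259/0.00379 = 68.3.
Set dH/dt = 0 with H > 0: 0.596 - 0.0374P = 0, so P* = 0.596/0.0374 = 15.9.

H* ≈ 68.3, P* ≈ 15.9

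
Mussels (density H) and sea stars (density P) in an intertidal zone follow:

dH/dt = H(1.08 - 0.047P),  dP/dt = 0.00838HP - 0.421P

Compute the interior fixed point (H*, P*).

H* ≈ 50.2, P* ≈ 23

Set dP/dt = 0 with P > 0: 0.00838H - 0.421 = 0, so H* = 0.421/0.00838 = 50.2.
Set dH/dt = 0 with H > 0: 1.08 - 0.047P = 0, so P* = 1.08/0.047 = 23.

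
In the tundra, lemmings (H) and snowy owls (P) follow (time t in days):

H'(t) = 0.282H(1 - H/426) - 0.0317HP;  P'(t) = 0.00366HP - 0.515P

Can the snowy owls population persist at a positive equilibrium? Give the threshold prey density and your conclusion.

The predator equation gives dP/dt > 0 only when H > 0.515/0.00366 = 141.
Without the predator, H → K = 426. Since 426 > 141, the predator can invade and persist.

Threshold H = 141; K > 141, so yes, the predator persists.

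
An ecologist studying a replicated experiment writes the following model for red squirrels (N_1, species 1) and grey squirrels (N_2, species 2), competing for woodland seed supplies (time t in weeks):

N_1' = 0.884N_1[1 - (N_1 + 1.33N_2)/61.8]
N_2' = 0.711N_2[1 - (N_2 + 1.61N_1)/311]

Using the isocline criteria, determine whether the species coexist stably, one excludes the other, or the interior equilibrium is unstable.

Compare the nullcline intercepts: K1/α12 = 61.8/1.33 = 46.5 < K2 = 311; K2/α21 = 311/1.61 = 193 > K1 = 61.8.
Since the inequalities point opposite ways, species 2 can invade but species 1 cannot.

species 2 excludes species 1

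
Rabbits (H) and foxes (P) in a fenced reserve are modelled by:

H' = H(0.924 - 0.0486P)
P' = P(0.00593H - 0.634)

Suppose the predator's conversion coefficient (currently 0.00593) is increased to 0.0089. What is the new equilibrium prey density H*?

H* ≈ 71.2

At the interior fixed point, setting dP/dt = 0 with P > 0 fixes H* = (predator death rate)/(HP coefficient) — independent of the other coefficients.
With the change, H* = 0.634/0.0089 = 71.2; it falls from 107.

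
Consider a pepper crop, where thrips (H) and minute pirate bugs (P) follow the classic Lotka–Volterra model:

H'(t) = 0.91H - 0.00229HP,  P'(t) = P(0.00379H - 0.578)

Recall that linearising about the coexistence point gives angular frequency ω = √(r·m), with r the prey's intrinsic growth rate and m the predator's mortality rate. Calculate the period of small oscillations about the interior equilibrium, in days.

Here r = 0.91 and m = 0.578, so r·m = 0.526.
ω = √0.526 = 0.725 per day, hence T = 2π/ω ≈ 8.66 days.

T ≈ 8.66 days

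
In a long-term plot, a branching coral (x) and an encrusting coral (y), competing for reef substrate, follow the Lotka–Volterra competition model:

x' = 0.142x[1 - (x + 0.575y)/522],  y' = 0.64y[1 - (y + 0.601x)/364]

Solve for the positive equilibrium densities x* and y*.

x* ≈ 478, y* ≈ 76.8

Setting both brackets to zero gives the nullclines x + 0.575y = 522 and 0.601x + y = 364.
Substituting y = 364 - 0.601x into the first: x(1 - 0.575·0.601) = 522 - 0.575·364.
So x* = 313/0.654 = 478, and then y* = 364 - 0.601·478 = 76.8.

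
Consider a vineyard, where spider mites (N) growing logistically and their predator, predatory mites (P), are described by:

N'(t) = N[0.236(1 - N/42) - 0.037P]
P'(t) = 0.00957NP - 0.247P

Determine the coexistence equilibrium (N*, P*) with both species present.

From dP/dt = 0 with P > 0: 0.00957N* = 0.247, so N* = 25.8.
Substitute into dN/dt = 0: 0.236(1 - 25.8/42) = 0.037P*.
The bracket is 0.385, giving P* = 0.091/0.037 = 2.46.

N* ≈ 25.8, P* ≈ 2.46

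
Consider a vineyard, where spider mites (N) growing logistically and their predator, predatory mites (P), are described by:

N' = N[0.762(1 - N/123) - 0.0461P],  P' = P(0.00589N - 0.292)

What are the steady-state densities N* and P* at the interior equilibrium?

From dP/dt = 0 with P > 0: 0.00589N* = 0.292, so N* = 49.6.
Substitute into dN/dt = 0: 0.762(1 - 49.6/123) = 0.0461P*.
The bracket is 0.597, giving P* = 0.455/0.0461 = 9.87.

N* ≈ 49.6, P* ≈ 9.87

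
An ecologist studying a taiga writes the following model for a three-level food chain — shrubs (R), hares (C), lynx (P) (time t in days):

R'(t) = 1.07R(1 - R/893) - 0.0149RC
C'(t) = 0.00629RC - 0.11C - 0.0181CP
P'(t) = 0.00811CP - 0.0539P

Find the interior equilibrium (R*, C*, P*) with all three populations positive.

R* ≈ 810, C* ≈ 6.65, P* ≈ 276

From dP/dt = 0: 0.00811C* = 0.0539, so C* = 6.65.
From dR/dt = 0: 1.07(1 - R*/893) = 0.0149·6.65, giving R* = 893·(1 - 0.0925) = 810.
From dC/dt = 0: 0.00629·810 - 0.11 = 0.0181P*, so P* = 4.99/0.0181 = 276.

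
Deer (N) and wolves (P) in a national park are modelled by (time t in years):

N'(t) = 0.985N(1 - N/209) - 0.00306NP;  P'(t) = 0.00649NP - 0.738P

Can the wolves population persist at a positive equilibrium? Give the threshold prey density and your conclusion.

Threshold N = 114; K > 114, so yes, the predator persists.

The predator equation gives dP/dt > 0 only when N > 0.738/0.00649 = 114.
Without the predator, N → K = 209. Since 209 > 114, the predator can invade and persist.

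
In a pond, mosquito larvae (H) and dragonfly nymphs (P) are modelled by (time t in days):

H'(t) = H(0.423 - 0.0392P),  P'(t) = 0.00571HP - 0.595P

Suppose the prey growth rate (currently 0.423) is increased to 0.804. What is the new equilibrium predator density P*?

P* ≈ 20.5

At the interior fixed point, setting dH/dt = 0 with H > 0 fixes P* = (prey growth rate)/(HP coefficient) — independent of the other coefficients.
With the change, P* = 0.804/0.0392 = 20.5; it rises from 10.8.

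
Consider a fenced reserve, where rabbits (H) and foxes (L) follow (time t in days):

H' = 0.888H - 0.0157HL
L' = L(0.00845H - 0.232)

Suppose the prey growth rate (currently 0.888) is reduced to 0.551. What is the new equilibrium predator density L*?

At the interior fixed point, setting dH/dt = 0 with H > 0 fixes L* = (prey growth rate)/(HL coefficient) — independent of the other coefficients.
With the change, L* = 0.551/0.0157 = 35.1; it falls from 56.6.

L* ≈ 35.1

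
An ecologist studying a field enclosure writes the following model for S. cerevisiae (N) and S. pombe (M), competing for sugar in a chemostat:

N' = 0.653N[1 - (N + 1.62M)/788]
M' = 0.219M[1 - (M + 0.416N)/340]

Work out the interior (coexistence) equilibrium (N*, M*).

Setting both brackets to zero gives the nullclines N + 1.62M = 788 and 0.416N + M = 340.
Substituting M = 340 - 0.416N into the first: N(1 - 1.62·0.416) = 788 - 1.62·340.
So N* = 237/0.326 = 727, and then M* = 340 - 0.416·727 = 37.4.

N* ≈ 727, M* ≈ 37.4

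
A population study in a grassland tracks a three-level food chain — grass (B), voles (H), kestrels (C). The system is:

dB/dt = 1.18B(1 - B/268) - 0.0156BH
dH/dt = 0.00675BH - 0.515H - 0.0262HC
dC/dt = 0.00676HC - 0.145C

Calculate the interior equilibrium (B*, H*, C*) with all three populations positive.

From dC/dt = 0: 0.00676H* = 0.145, so H* = 21.4.
From dB/dt = 0: 1.18(1 - B*/268) = 0.0156·21.4, giving B* = 268·(1 - 0.284) = 192.
From dH/dt = 0: 0.00675·192 - 0.515 = 0.0262C*, so C* = 0.781/0.0262 = 29.8.

B* ≈ 192, H* ≈ 21.4, C* ≈ 29.8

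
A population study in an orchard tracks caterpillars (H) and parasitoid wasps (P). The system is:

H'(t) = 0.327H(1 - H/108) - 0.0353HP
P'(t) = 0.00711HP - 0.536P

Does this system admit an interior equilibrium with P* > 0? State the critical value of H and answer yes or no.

The predator equation gives dP/dt > 0 only when H > 0.536/0.00711 = 75.4.
Without the predator, H → K = 108. Since 108 > 75.4, the predator can invade and persist.

Threshold H = 75.4; K > 75.4, so yes, the predator persists.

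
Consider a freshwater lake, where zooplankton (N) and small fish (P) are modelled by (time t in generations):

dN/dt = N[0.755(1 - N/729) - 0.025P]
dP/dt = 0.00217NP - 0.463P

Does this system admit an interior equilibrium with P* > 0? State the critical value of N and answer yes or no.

The predator equation gives dP/dt > 0 only when N > 0.463/0.00217 = 213.
Without the predator, N → K = 729. Since 729 > 213, the predator can invade and persist.

Threshold N = 213; K > 213, so yes, the predator persists.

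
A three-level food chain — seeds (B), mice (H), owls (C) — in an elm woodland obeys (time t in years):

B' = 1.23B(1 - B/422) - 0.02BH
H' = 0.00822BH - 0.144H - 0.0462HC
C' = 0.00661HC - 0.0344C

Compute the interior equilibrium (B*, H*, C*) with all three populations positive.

From dC/dt = 0: 0.00661H* = 0.0344, so H* = 5.2.
From dB/dt = 0: 1.23(1 - B*/422) = 0.02·5.2, giving B* = 422·(1 - 0.0846) = 386.
From dH/dt = 0: 0.00822·386 - 0.144 = 0.0462C*, so C* = 3.03/0.0462 = 65.6.

B* ≈ 386, H* ≈ 5.2, C* ≈ 65.6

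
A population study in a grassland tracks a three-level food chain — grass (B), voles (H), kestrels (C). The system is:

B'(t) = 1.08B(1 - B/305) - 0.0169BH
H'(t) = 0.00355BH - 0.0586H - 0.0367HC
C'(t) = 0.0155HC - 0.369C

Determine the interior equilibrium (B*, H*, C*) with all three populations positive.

From dC/dt = 0: 0.0155H* = 0.369, so H* = 23.8.
From dB/dt = 0: 1.08(1 - B*/305) = 0.0169·23.8, giving B* = 305·(1 - 0.373) = 191.
From dH/dt = 0: 0.00355·191 - 0.0586 = 0.0367C*, so C* = 0.621/0.0367 = 16.9.

B* ≈ 191, H* ≈ 23.8, C* ≈ 16.9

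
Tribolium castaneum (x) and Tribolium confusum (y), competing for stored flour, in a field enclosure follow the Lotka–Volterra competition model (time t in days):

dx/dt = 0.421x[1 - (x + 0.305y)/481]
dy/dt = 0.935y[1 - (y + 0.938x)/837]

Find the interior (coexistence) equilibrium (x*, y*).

x* ≈ 316, y* ≈ 540

Setting both brackets to zero gives the nullclines x + 0.305y = 481 and 0.938x + y = 837.
Substituting y = 837 - 0.938x into the first: x(1 - 0.305·0.938) = 481 - 0.305·837.
So x* = 226/0.714 = 316, and then y* = 837 - 0.938·316 = 540.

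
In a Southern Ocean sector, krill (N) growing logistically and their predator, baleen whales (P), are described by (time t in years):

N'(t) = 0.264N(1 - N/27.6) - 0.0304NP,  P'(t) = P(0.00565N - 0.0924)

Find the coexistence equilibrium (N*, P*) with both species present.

N* ≈ 16.4, P* ≈ 3.54

From dP/dt = 0 with P > 0: 0.00565N* = 0.0924, so N* = 16.4.
Substitute into dN/dt = 0: 0.264(1 - 16.4/27.6) = 0.0304P*.
The bracket is 0.407, giving P* = 0.108/0.0304 = 3.54.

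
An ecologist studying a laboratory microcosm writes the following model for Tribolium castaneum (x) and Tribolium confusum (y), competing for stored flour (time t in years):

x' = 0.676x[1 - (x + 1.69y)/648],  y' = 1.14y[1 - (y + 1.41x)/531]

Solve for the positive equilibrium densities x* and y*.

Setting both brackets to zero gives the nullclines x + 1.69y = 648 and 1.41x + y = 531.
Substituting y = 531 - 1.41x into the first: x(1 - 1.69·1.41) = 648 - 1.69·531.
So x* = -249/-1.38 = 180, and then y* = 531 - 1.41·180 = 277.

x* ≈ 180, y* ≈ 277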